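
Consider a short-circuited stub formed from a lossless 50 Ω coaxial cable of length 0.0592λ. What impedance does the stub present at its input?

βl = 2π × 0.0592 = 21.3°
tan(βl) = 0.39
For a short-circuited stub, Z_in = jZ_0·tan(βl)

Z_in ≈ +j19.5 Ω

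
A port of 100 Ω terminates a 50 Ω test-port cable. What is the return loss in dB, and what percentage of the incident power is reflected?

Γ = (100 − 50)/(100 + 50) = 0.333
RL = −20·log₁₀(0.333) = 9.54 dB
P_refl/P_inc = |Γ|² = 0.111

RL ≈ 9.54 dB; 11.1% of incident power reflected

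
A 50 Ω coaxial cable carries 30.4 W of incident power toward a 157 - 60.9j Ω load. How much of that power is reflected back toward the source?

P_reflected ≈ 9.9 W

|Γ| = |(107 − j60.9)/(207 − j60.9)| = 0.571
|Γ|² = 0.326
P_refl = |Γ|²·P_inc = 9.9 W, P_del = (1 − |Γ|²)·P_inc = 20.5 W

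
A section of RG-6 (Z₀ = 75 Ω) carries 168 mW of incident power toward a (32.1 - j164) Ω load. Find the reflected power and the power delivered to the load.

|Γ| = |(-42.9 − j164)/(107.1 − j164)| = 0.865
|Γ|² = 0.749
P_refl = |Γ|²·P_inc = 126 mW, P_del = (1 − |Γ|²)·P_inc = 42.2 mW

P_reflected ≈ 126 mW; P_delivered ≈ 42.2 mW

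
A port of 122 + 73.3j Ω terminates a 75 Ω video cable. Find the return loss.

Γ = (47 + j73.3)/(197 + j73.3), |Γ| = 0.414
RL = −20·log₁₀|Γ| = −20·log₁₀(0.414)

RL ≈ 7.65 dB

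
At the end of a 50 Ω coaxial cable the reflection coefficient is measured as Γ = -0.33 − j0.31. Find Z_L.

Z_L ≈ 21.3 − j16.6 Ω

Z_L = Z_0·(1 + Γ)/(1 − Γ) = 50·(0.67 − j0.31)/(1.33 + j0.31)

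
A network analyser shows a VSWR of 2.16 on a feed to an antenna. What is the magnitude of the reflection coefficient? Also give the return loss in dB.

|Γ| ≈ 0.367; return loss ≈ 8.7 dB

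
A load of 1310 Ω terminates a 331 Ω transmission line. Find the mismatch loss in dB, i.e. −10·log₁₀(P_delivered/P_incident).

mismatch loss ≈ 1.91 dB

Γ = (1310 − 331)/(1310 + 331) = 0.597
|Γ|² = 0.356, so P_del/P_inc = 1 − |Γ|² = 0.644
ML = −10·log₁₀(1 − |Γ|²)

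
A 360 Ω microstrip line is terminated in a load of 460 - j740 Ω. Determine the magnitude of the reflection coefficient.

|Γ| ≈ 0.676

Γ = (Z_L − Z_0)/(Z_L + Z_0) = (100 − j740)/(820 − j740)
|Γ| = 747/1100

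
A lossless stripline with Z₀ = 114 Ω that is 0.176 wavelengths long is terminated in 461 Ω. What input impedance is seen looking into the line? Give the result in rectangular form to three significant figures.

βl = 2π × 0.176 = 63.4°
tan(βl) = tan(63.4°) = 1.99
Z_in = Z_0·(Z_L + jZ_0·tanβl)/(Z_0 + jZ_L·tanβl)
     = 114·(461 + j227)/(114 + j919)

Z_in ≈ 34.8 − j52.9 Ω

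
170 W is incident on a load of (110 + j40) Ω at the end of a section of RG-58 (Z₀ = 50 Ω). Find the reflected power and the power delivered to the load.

|Γ| = |(60 + j40)/(160 + j40)| = 0.437
|Γ|² = 0.191
P_refl = |Γ|²·P_inc = 32.5 W, P_del = (1 − |Γ|²)·P_inc = 138 W

P_reflected ≈ 32.5 W; P_delivered ≈ 138 W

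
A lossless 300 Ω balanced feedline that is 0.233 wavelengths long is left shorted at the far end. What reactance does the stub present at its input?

βl = 2π × 0.233 = 83.9°
tan(βl) = 9.33
For a shorted stub, Z_in = jZ_0·tan(βl)

X_in ≈ 2800 Ω (inductive)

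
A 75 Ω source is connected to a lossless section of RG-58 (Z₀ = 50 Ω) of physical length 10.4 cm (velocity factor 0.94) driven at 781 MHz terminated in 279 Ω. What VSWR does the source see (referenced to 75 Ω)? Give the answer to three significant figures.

λ = v/f = 0.94·c / 781 MHz = 0.361 m
βl = 2π·l/λ = 2π × 0.288 = 104°
tan(βl) = -4.11
Z_in = Z_0·(Z_L + jZ_0·tanβl)/(Z_0 + jZ_L·tanβl) = 9.47 + j11.8 Ω
Γ_s = (Z_in − Z_s)/(Z_in + Z_s) = (-65.5 + j11.8)/(84.5 + j11.8), |Γ_s| = 0.781
VSWR = (1 + |Γ_s|)/(1 − |Γ_s|)

VSWR ≈ 8.11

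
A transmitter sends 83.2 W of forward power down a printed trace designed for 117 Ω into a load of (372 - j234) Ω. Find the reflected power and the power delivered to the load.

P_reflected ≈ 33.9 W; P_delivered ≈ 49.3 W

|Γ| = |(255 − j234)/(489 − j234)| = 0.638
|Γ|² = 0.408
P_refl = |Γ|²·P_inc = 33.9 W, P_del = (1 − |Γ|²)·P_inc = 49.3 W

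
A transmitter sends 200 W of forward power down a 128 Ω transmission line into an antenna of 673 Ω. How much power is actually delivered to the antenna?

P_delivered ≈ 107 W

Γ = (673 − 128)/(673 + 128) = 0.68
|Γ|² = 0.463
P_refl = |Γ|²·P_inc = 92.6 W, P_del = (1 − |Γ|²)·P_inc = 107 W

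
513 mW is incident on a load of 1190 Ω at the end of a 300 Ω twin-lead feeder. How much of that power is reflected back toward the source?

P_reflected ≈ 183 mW

Γ = (1190 − 300)/(1190 + 300) = 0.597
|Γ|² = 0.357
P_refl = |Γ|²·P_inc = 183 mW, P_del = (1 − |Γ|²)·P_inc = 330 mW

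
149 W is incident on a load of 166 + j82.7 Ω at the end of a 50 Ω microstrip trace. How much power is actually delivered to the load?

P_delivered ≈ 92.5 W

|Γ| = |(116 + j82.7)/(216 + j82.7)| = 0.616
|Γ|² = 0.379
P_refl = |Γ|²·P_inc = 56.5 W, P_del = (1 − |Γ|²)·P_inc = 92.5 W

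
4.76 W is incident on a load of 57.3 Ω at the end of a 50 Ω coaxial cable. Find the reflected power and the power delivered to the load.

P_reflected ≈ 0.022 W; P_delivered ≈ 4.74 W

Γ = (57.3 − 50)/(57.3 + 50) = 0.068
|Γ|² = 0.00463
P_refl = |Γ|²·P_inc = 0.022 W, P_del = (1 − |Γ|²)·P_inc = 4.74 W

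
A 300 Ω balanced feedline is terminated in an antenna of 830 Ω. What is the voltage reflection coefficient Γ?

Γ = 0.469

Γ = (Z_L − Z_0)/(Z_L + Z_0) = (830 − 300)/(830 + 300) = 530/1130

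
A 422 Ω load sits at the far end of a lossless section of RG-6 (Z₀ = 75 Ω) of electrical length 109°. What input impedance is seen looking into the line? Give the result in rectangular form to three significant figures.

tan(βl) = tan(109°) = -2.9
Z_in = Z_0·(Z_L + jZ_0·tanβl)/(Z_0 + jZ_L·tanβl)
     = 75·(422 − j218)/(75 − j1230)

Z_in ≈ 14.9 + j24.9 Ω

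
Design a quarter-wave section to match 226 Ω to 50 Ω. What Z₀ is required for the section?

Z_qwt ≈ 106 Ω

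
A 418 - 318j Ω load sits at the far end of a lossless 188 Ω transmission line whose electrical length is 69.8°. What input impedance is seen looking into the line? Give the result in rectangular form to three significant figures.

tan(βl) = tan(69.8°) = 2.72
Z_in = Z_0·(Z_L + jZ_0·tanβl)/(Z_0 + jZ_L·tanβl)
     = 188·(418 + j193)/(1050 + j1140)

Z_in ≈ 51.7 − j21.3 Ω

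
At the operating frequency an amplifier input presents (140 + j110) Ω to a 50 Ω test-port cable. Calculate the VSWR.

Γ = (Z_L − Z_0)/(Z_L + Z_0) = (90 + j110)/(190 + j110)
|Γ| = 142/220 = 0.647
VSWR = (1 + |Γ|)/(1 − |Γ|) = 1.65/0.353

VSWR ≈ 4.67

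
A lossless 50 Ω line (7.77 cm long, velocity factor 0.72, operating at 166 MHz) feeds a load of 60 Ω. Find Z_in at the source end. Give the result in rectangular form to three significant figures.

λ = v/f = 0.72·c / 166 MHz = 1.3 m
βl = 2π·l/λ = 2π × 0.0597 = 21.5°
tan(βl) = tan(21.5°) = 0.394
Z_in = Z_0·(Z_L + jZ_0·tanβl)/(Z_0 + jZ_L·tanβl)
     = 50·(60 + j19.7)/(50 + j23.6)

Z_in ≈ 56.7 − j7.08 Ω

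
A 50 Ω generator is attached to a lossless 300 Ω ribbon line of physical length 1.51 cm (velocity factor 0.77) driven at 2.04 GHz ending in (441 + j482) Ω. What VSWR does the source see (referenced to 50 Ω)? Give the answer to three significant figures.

λ = v/f = 0.77·c / 2.04 GHz = 0.113 m
βl = 2π·l/λ = 2π × 0.133 = 48°
tan(βl) = 1.11
Z_in = Z_0·(Z_L + jZ_0·tanβl)/(Z_0 + jZ_L·tanβl) = 300 − j414 Ω
Γ_s = (Z_in − Z_s)/(Z_in + Z_s) = (250 − j414)/(350 − j414), |Γ_s| = 0.892
VSWR = (1 + |Γ_s|)/(1 − |Γ_s|)

VSWR ≈ 17.6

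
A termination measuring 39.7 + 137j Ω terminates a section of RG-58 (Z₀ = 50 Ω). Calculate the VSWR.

VSWR ≈ 11.4

Γ = (Z_L − Z_0)/(Z_L + Z_0) = (-10.3 + j137)/(89.7 + j137)
|Γ| = 137/164 = 0.839
VSWR = (1 + |Γ|)/(1 − |Γ|) = 1.84/0.161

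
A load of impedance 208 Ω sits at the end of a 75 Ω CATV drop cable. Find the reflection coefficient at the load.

Γ = (Z_L − Z_0)/(Z_L + Z_0) = (208 − 75)/(208 + 75) = 133/283

Γ = 0.47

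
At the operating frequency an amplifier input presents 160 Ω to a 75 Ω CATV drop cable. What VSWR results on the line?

VSWR ≈ 2.13

Γ = (160 − 75)/(160 + 75) = 0.362
VSWR = (1 + 0.362)/(1 − 0.362)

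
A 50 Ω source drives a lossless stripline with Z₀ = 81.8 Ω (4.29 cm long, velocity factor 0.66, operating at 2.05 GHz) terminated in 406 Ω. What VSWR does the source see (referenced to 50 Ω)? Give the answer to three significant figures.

VSWR ≈ 7.53

λ = v/f = 0.66·c / 2.05 GHz = 0.0966 m
βl = 2π·l/λ = 2π × 0.444 = 160°
tan(βl) = -0.366
Z_in = Z_0·(Z_L + jZ_0·tanβl)/(Z_0 + jZ_L·tanβl) = 107 + j165 Ω
Γ_s = (Z_in − Z_s)/(Z_in + Z_s) = (57.1 + j165)/(157 + j165), |Γ_s| = 0.766
VSWR = (1 + |Γ_s|)/(1 − |Γ_s|)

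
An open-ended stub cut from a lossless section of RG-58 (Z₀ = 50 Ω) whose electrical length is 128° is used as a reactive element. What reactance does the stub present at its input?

X_in ≈ 39.1 Ω (inductive)

tan(βl) = -1.28
For an open-ended stub, Z_in = −jZ_0·cot(βl) = −jZ_0/tan(βl)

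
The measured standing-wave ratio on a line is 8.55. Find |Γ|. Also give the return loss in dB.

|Γ| ≈ 0.791; return loss ≈ 2.04 dB

|Γ| = (S − 1)/(S + 1) = (8.55 − 1)/(8.55 + 1) = 7.55/9.55
RL = −20·log₁₀|Γ| = −20·log₁₀(0.791)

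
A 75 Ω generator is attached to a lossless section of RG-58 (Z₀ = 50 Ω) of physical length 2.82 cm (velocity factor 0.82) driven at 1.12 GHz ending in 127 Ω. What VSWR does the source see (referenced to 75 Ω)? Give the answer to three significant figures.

λ = v/f = 0.82·c / 1.12 GHz = 0.22 m
βl = 2π·l/λ = 2π × 0.128 = 46.2°
tan(βl) = 1.04
Z_in = Z_0·(Z_L + jZ_0·tanβl)/(Z_0 + jZ_L·tanβl) = 33.1 − j35.4 Ω
Γ_s = (Z_in − Z_s)/(Z_in + Z_s) = (-41.9 − j35.4)/(108 − j35.4), |Γ_s| = 0.483
VSWR = (1 + |Γ_s|)/(1 − |Γ_s|)

VSWR ≈ 2.87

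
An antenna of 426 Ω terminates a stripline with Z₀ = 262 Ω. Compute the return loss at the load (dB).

Γ = (426 − 262)/(426 + 262) = 0.238
RL = −20·log₁₀|Γ| = −20·log₁₀(0.238)

RL ≈ 12.5 dB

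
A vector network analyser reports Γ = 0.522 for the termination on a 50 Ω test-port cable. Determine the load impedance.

Z_L = Z_0·(1 + Γ)/(1 − Γ) = 50·(1.52)/(0.478)

Z_L ≈ 159 Ω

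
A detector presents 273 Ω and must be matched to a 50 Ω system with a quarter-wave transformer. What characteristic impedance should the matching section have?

Z_qwt = √(Z_0·R_L) = √(50 × 273) = √13650

Z_qwt ≈ 117 Ω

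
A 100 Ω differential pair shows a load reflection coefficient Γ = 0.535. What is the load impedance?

Z_L = Z_0·(1 + Γ)/(1 − Γ) = 100·(1.54)/(0.465)

Z_L ≈ 330 Ω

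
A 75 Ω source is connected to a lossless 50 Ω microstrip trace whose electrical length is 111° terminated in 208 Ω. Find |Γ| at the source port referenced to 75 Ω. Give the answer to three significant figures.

tan(βl) = -2.61
Z_in = Z_0·(Z_L + jZ_0·tanβl)/(Z_0 + jZ_L·tanβl) = 13.7 + j17.9 Ω
Γ_s = (Z_in − Z_s)/(Z_in + Z_s) = (-61.3 + j17.9)/(88.7 + j17.9), |Γ_s| = 0.706

|Γ| ≈ 0.706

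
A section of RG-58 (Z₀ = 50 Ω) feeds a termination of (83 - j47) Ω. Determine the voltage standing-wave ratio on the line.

Γ = (Z_L − Z_0)/(Z_L + Z_0) = (33 − j47)/(133 − j47)
|Γ| = 57.4/141 = 0.407
VSWR = (1 + |Γ|)/(1 − |Γ|) = 1.41/0.593

VSWR ≈ 2.37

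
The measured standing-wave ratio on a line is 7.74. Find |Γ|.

|Γ| = (S − 1)/(S + 1) = (7.74 − 1)/(7.74 + 1) = 6.74/8.74

|Γ| ≈ 0.771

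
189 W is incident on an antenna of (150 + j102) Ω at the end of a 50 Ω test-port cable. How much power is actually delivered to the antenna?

|Γ| = |(100 + j102)/(200 + j102)| = 0.636
|Γ|² = 0.405
P_refl = |Γ|²·P_inc = 76.5 W, P_del = (1 − |Γ|²)·P_inc = 112 W

P_delivered ≈ 112 W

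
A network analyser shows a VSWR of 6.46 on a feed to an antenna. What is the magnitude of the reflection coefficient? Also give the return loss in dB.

|Γ| ≈ 0.732; return loss ≈ 2.71 dB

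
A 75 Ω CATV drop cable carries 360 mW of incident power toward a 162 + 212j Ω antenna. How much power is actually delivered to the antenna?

P_delivered ≈ 173 mW

|Γ| = |(87 + j212)/(237 + j212)| = 0.721
|Γ|² = 0.519
P_refl = |Γ|²·P_inc = 187 mW, P_del = (1 − |Γ|²)·P_inc = 173 mW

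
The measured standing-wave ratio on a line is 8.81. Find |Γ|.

|Γ| ≈ 0.796

|Γ| = (S − 1)/(S + 1) = (8.81 − 1)/(8.81 + 1) = 7.81/9.81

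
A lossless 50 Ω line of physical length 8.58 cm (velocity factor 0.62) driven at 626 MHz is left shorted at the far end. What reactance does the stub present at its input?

X_in ≈ -201 Ω (capacitive)

λ = v/f = 0.62·c / 626 MHz = 0.297 m
βl = 2π·l/λ = 2π × 0.289 = 104°
tan(βl) = -4.02
For a shorted stub, Z_in = jZ_0·tan(βl)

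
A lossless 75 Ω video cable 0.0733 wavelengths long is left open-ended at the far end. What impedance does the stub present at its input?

βl = 2π × 0.0733 = 26.4°
tan(βl) = 0.496
For an open-ended stub, Z_in = −jZ_0·cot(βl) = −jZ_0/tan(βl)

Z_in ≈ −j151 Ω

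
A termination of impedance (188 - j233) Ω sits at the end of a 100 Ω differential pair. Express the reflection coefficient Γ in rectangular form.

Γ = (Z_L − Z_0)/(Z_L + Z_0) = (88 − j233)/(288 − j233)

Γ ≈ 0.58 − j0.34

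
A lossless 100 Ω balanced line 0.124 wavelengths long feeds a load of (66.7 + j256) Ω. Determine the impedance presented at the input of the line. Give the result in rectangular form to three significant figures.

Z_in ≈ 47.6 − j212 Ω

βl = 2π × 0.124 = 44.6°
tan(βl) = tan(44.6°) = 0.988
Z_in = Z_0·(Z_L + jZ_0·tanβl)/(Z_0 + jZ_L·tanβl)
     = 100·(66.7 + j355)/(-153 + j65.9)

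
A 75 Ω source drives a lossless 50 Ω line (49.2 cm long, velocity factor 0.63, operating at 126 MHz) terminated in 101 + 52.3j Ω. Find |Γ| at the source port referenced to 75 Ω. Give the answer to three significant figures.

|Γ| ≈ 0.591

λ = v/f = 0.63·c / 126 MHz = 1.5 m
βl = 2π·l/λ = 2π × 0.328 = 118°
tan(βl) = -1.87
Z_in = Z_0·(Z_L + jZ_0·tanβl)/(Z_0 + jZ_L·tanβl) = 19.7 + j11.2 Ω
Γ_s = (Z_in − Z_s)/(Z_in + Z_s) = (-55.3 + j11.2)/(94.7 + j11.2), |Γ_s| = 0.591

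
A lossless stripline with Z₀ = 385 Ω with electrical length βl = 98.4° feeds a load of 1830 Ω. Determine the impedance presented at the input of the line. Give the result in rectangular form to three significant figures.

Z_in ≈ 82.7 + j54.3 Ω

tan(βl) = tan(98.4°) = -6.77
Z_in = Z_0·(Z_L + jZ_0·tanβl)/(Z_0 + jZ_L·tanβl)
     = 385·(1830 − j2610)/(385 − j12400)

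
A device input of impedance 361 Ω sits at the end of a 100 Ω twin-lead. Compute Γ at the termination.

Γ = (Z_L − Z_0)/(Z_L + Z_0) = (361 − 100)/(361 + 100) = 261/461

Γ = 0.566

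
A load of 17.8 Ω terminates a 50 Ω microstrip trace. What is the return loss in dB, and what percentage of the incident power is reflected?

Γ = (17.8 − 50)/(17.8 + 50) = -0.475
RL = −20·log₁₀(0.475) = 6.47 dB
P_refl/P_inc = |Γ|² = 0.226

RL ≈ 6.47 dB; 22.6% of incident power reflected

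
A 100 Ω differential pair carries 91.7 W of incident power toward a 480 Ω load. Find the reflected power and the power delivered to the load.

P_reflected ≈ 39.4 W; P_delivered ≈ 52.3 W

Γ = (480 − 100)/(480 + 100) = 0.655
|Γ|² = 0.429
P_refl = |Γ|²·P_inc = 39.4 W, P_del = (1 − |Γ|²)·P_inc = 52.3 W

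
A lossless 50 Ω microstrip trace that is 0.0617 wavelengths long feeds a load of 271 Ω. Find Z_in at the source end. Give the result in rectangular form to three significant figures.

βl = 2π × 0.0617 = 22.2°
tan(βl) = tan(22.2°) = 0.408
Z_in = Z_0·(Z_L + jZ_0·tanβl)/(Z_0 + jZ_L·tanβl)
     = 50·(271 + j20.4)/(50 + j111)

Z_in ≈ 53.6 − j98.2 Ω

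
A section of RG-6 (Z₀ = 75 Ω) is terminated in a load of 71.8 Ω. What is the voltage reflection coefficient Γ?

Γ = (Z_L − Z_0)/(Z_L + Z_0) = (71.8 − 75)/(71.8 + 75) = -3.2/146.8

Γ = -0.0218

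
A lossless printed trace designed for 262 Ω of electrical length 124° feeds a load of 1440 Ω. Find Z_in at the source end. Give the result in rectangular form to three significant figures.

tan(βl) = tan(124°) = -1.48
Z_in = Z_0·(Z_L + jZ_0·tanβl)/(Z_0 + jZ_L·tanβl)
     = 262·(1440 − j388)/(262 − j2130)

Z_in ≈ 68.3 + j168 Ω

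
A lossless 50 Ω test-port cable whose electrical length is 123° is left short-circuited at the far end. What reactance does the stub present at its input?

tan(βl) = -1.54
For a short-circuited stub, Z_in = jZ_0·tan(βl)

X_in ≈ -77 Ω (capacitive)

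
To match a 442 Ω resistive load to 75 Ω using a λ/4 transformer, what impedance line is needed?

Z_qwt ≈ 182 Ω

Z_qwt = √(Z_0·R_L) = √(75 × 442) = √33150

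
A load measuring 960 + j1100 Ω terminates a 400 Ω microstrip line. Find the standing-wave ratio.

VSWR ≈ 5.8

Γ = (Z_L − Z_0)/(Z_L + Z_0) = (560 + j1100)/(1360 + j1100)
|Γ| = 1230/1750 = 0.706
VSWR = (1 + |Γ|)/(1 − |Γ|) = 1.71/0.294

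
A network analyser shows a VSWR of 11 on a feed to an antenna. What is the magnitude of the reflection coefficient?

|Γ| ≈ 0.833

|Γ| = (S − 1)/(S + 1) = (11 − 1)/(11 + 1) = 10/12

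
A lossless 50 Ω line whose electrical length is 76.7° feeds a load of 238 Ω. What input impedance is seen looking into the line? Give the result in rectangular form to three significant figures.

tan(βl) = tan(76.7°) = 4.23
Z_in = Z_0·(Z_L + jZ_0·tanβl)/(Z_0 + jZ_L·tanβl)
     = 50·(238 + j212)/(50 + j1010)

Z_in ≈ 11.1 − j11.3 Ω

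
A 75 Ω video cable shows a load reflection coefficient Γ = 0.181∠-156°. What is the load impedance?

Z_L ≈ 53.2 − j8.1 Ω

Z_L = Z_0·(1 + Γ)/(1 − Γ) = 75·(0.835 − j0.0736)/(1.17 + j0.0736)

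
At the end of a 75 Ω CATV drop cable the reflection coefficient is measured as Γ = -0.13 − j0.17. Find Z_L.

Z_L = Z_0·(1 + Γ)/(1 − Γ) = 75·(0.87 − j0.17)/(1.13 + j0.17)

Z_L ≈ 54.8 − j19.5 Ω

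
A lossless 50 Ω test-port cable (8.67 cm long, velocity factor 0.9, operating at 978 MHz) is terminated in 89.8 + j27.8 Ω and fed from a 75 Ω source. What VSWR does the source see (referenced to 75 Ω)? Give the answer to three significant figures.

VSWR ≈ 3

λ = v/f = 0.9·c / 978 MHz = 0.276 m
βl = 2π·l/λ = 2π × 0.314 = 113°
tan(βl) = -2.35
Z_in = Z_0·(Z_L + jZ_0·tanβl)/(Z_0 + jZ_L·tanβl) = 25.3 + j7.44 Ω
Γ_s = (Z_in − Z_s)/(Z_in + Z_s) = (-49.7 + j7.44)/(100 + j7.44), |Γ_s| = 0.499
VSWR = (1 + |Γ_s|)/(1 − |Γ_s|)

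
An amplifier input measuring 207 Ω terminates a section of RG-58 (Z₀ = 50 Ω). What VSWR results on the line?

VSWR ≈ 4.14

Γ = (207 − 50)/(207 + 50) = 0.611
VSWR = (1 + 0.611)/(1 − 0.611)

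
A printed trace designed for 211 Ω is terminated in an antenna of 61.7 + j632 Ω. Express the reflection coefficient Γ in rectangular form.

Γ = (Z_L − Z_0)/(Z_L + Z_0) = (-149.3 + j632)/(272.7 + j632)

Γ ≈ 0.757 + j0.563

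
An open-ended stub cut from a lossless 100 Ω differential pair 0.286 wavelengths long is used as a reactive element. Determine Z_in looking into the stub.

βl = 2π × 0.286 = 103°
tan(βl) = -4.35
For an open-ended stub, Z_in = −jZ_0·cot(βl) = −jZ_0/tan(βl)

Z_in ≈ +j23 Ω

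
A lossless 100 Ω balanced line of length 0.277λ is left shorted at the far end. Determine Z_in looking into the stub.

Z_in ≈ −j584 Ω

βl = 2π × 0.277 = 99.7°
tan(βl) = -5.84
For a shorted stub, Z_in = jZ_0·tan(βl)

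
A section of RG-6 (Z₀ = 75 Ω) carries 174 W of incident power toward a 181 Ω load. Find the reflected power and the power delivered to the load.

P_reflected ≈ 29.8 W; P_delivered ≈ 144 W

Γ = (181 − 75)/(181 + 75) = 0.414
|Γ|² = 0.171
P_refl = |Γ|²·P_inc = 29.8 W, P_del = (1 − |Γ|²)·P_inc = 144 W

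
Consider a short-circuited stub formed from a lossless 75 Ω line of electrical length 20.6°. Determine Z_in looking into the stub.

tan(βl) = 0.376
For a short-circuited stub, Z_in = jZ_0·tan(βl)

Z_in ≈ +j28.2 Ω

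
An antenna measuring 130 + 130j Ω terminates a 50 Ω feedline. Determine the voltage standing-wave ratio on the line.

VSWR ≈ 5.4

Γ = (Z_L − Z_0)/(Z_L + Z_0) = (80 + j130)/(180 + j130)
|Γ| = 153/222 = 0.687
VSWR = (1 + |Γ|)/(1 − |Γ|) = 1.69/0.313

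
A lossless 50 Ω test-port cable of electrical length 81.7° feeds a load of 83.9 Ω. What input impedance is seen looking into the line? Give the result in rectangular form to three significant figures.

tan(βl) = tan(81.7°) = 6.85
Z_in = Z_0·(Z_L + jZ_0·tanβl)/(Z_0 + jZ_L·tanβl)
     = 50·(83.9 + j343)/(50 + j575)

Z_in ≈ 30.2 − j4.67 Ω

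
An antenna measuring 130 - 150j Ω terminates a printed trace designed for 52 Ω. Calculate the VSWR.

VSWR ≈ 6.06

Γ = (Z_L − Z_0)/(Z_L + Z_0) = (78 − j150)/(182 − j150)
|Γ| = 169/236 = 0.717
VSWR = (1 + |Γ|)/(1 − |Γ|) = 1.72/0.283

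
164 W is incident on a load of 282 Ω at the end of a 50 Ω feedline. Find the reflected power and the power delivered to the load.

P_reflected ≈ 80.1 W; P_delivered ≈ 83.9 W

Γ = (282 − 50)/(282 + 50) = 0.699
|Γ|² = 0.488
P_refl = |Γ|²·P_inc = 80.1 W, P_del = (1 − |Γ|²)·P_inc = 83.9 W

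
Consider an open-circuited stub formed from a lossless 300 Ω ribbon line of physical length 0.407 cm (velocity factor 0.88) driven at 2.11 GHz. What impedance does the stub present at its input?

λ = v/f = 0.88·c / 2.11 GHz = 0.125 m
βl = 2π·l/λ = 2π × 0.0325 = 11.7°
tan(βl) = 0.207
For an open-circuited stub, Z_in = −jZ_0·cot(βl) = −jZ_0/tan(βl)

Z_in ≈ −j1450 Ω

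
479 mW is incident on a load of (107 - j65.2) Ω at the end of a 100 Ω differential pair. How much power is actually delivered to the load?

P_delivered ≈ 435 mW

|Γ| = |(7 − j65.2)/(207 − j65.2)| = 0.302
|Γ|² = 0.0913
P_refl = |Γ|²·P_inc = 43.7 mW, P_del = (1 − |Γ|²)·P_inc = 435 mW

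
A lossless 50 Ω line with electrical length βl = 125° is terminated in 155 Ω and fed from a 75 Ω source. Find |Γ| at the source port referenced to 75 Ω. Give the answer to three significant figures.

tan(βl) = -1.43
Z_in = Z_0·(Z_L + jZ_0·tanβl)/(Z_0 + jZ_L·tanβl) = 22.9 + j29.8 Ω
Γ_s = (Z_in − Z_s)/(Z_in + Z_s) = (-52.1 + j29.8)/(97.9 + j29.8), |Γ_s| = 0.587

|Γ| ≈ 0.587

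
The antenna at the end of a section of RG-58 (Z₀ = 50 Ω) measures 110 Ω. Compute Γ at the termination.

Γ = (Z_L − Z_0)/(Z_L + Z_0) = (110 − 50)/(110 + 50) = 60/160

Γ = 0.375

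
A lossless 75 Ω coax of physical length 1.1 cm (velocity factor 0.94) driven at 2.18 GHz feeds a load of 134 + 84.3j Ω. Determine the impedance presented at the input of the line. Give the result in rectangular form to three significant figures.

Z_in ≈ 147 − j80.1 Ω

λ = v/f = 0.94·c / 2.18 GHz = 0.129 m
βl = 2π·l/λ = 2π × 0.085 = 30.6°
tan(βl) = tan(30.6°) = 0.592
Z_in = Z_0·(Z_L + jZ_0·tanβl)/(Z_0 + jZ_L·tanβl)
     = 75·(134 + j129)/(25.1 + j79.3)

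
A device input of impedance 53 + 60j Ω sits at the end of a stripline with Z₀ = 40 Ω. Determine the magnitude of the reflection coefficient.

|Γ| ≈ 0.555

Γ = (Z_L − Z_0)/(Z_L + Z_0) = (13 + j60)/(93 + j60)
|Γ| = 61.4/111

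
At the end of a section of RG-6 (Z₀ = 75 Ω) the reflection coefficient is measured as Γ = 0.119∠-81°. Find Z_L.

Z_L ≈ 75.7 − j18 Ω

Z_L = Z_0·(1 + Γ)/(1 − Γ) = 75·(1.02 − j0.118)/(0.981 + j0.118)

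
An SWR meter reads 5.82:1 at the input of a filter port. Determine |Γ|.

|Γ| ≈ 0.707

|Γ| = (S − 1)/(S + 1) = (5.82 − 1)/(5.82 + 1) = 4.82/6.82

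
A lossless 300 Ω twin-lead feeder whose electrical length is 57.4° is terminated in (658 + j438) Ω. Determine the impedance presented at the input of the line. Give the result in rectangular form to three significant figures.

Z_in ≈ 169 − j255 Ω

tan(βl) = tan(57.4°) = 1.56
Z_in = Z_0·(Z_L + jZ_0·tanβl)/(Z_0 + jZ_L·tanβl)
     = 300·(658 + j907)/(-385 + j1030)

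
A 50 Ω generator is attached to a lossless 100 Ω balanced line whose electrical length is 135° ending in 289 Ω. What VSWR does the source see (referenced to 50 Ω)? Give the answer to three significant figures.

tan(βl) = -1
Z_in = Z_0·(Z_L + jZ_0·tanβl)/(Z_0 + jZ_L·tanβl) = 61.8 + j78.6 Ω
Γ_s = (Z_in − Z_s)/(Z_in + Z_s) = (11.8 + j78.6)/(112 + j78.6), |Γ_s| = 0.582
VSWR = (1 + |Γ_s|)/(1 − |Γ_s|)

VSWR ≈ 3.78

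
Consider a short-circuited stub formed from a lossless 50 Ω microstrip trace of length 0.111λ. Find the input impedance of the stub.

βl = 2π × 0.111 = 40°
tan(βl) = 0.838
For a short-circuited stub, Z_in = jZ_0·tan(βl)

Z_in ≈ +j41.9 Ω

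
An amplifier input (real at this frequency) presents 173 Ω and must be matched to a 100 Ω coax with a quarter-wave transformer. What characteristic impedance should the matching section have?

Z_qwt = √(Z_0·R_L) = √(100 × 173) = √17300

Z_qwt ≈ 132 Ω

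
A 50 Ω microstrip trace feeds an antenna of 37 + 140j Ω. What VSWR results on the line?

VSWR ≈ 12.6

Γ = (Z_L − Z_0)/(Z_L + Z_0) = (-13 + j140)/(87 + j140)
|Γ| = 141/165 = 0.853
VSWR = (1 + |Γ|)/(1 − |Γ|) = 1.85/0.147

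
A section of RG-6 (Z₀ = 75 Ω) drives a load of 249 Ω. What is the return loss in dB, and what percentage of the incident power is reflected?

RL ≈ 5.4 dB; 28.8% of incident power reflected

Γ = (249 − 75)/(249 + 75) = 0.537
RL = −20·log₁₀(0.537) = 5.4 dB
P_refl/P_inc = |Γ|² = 0.288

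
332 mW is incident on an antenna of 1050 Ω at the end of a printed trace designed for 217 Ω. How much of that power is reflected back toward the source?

Γ = (1050 − 217)/(1050 + 217) = 0.657
|Γ|² = 0.432
P_refl = |Γ|²·P_inc = 144 mW, P_del = (1 − |Γ|²)·P_inc = 188 mW

P_reflected ≈ 144 mW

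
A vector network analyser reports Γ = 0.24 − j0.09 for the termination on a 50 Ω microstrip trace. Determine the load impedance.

Z_L ≈ 79.8 − j15.4 Ω

Z_L = Z_0·(1 + Γ)/(1 − Γ) = 50·(1.24 − j0.09)/(0.76 + j0.09)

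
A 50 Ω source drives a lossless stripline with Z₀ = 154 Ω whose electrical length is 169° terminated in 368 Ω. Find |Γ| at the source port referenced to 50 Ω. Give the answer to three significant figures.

tan(βl) = -0.194
Z_in = Z_0·(Z_L + jZ_0·tanβl)/(Z_0 + jZ_L·tanβl) = 314 + j116 Ω
Γ_s = (Z_in − Z_s)/(Z_in + Z_s) = (264 + j116)/(364 + j116), |Γ_s| = 0.755

|Γ| ≈ 0.755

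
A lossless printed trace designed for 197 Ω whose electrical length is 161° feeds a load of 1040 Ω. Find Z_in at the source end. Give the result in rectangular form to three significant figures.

Z_in ≈ 270 + j423 Ω

tan(βl) = tan(161°) = -0.344
Z_in = Z_0·(Z_L + jZ_0·tanβl)/(Z_0 + jZ_L·tanβl)
     = 197·(1040 − j67.8)/(197 − j358)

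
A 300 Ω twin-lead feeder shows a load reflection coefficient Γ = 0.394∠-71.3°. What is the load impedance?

Z_L = Z_0·(1 + Γ)/(1 − Γ) = 300·(1.13 − j0.373)/(0.874 + j0.373)

Z_L ≈ 281 − j248 Ω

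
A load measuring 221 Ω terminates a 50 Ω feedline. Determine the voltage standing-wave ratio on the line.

For a purely resistive load, VSWR = R_L/Z_0 or Z_0/R_L (whichever > 1) = 221/50

VSWR ≈ 4.42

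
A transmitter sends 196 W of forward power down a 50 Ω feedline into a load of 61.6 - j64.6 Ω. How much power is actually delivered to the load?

P_delivered ≈ 145 W

|Γ| = |(11.6 − j64.6)/(111.6 − j64.6)| = 0.509
|Γ|² = 0.259
P_refl = |Γ|²·P_inc = 50.8 W, P_del = (1 − |Γ|²)·P_inc = 145 W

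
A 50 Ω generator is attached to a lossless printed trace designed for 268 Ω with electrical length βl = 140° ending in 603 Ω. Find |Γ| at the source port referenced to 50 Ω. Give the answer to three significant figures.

tan(βl) = -0.839
Z_in = Z_0·(Z_L + jZ_0·tanβl)/(Z_0 + jZ_L·tanβl) = 225 + j200 Ω
Γ_s = (Z_in − Z_s)/(Z_in + Z_s) = (175 + j200)/(275 + j200), |Γ_s| = 0.782

|Γ| ≈ 0.782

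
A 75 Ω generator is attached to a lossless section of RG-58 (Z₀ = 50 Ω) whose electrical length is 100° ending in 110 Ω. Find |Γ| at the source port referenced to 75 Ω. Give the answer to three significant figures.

|Γ| ≈ 0.53

tan(βl) = -5.67
Z_in = Z_0·(Z_L + jZ_0·tanβl)/(Z_0 + jZ_L·tanβl) = 23.3 + j6.95 Ω
Γ_s = (Z_in − Z_s)/(Z_in + Z_s) = (-51.7 + j6.95)/(98.3 + j6.95), |Γ_s| = 0.53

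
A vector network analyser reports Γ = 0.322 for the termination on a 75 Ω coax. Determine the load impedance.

Z_L ≈ 146 Ω

Z_L = Z_0·(1 + Γ)/(1 − Γ) = 75·(1.32)/(0.678)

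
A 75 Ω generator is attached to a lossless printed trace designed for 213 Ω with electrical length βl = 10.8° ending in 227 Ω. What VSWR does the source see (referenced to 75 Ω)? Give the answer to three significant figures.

tan(βl) = 0.191
Z_in = Z_0·(Z_L + jZ_0·tanβl)/(Z_0 + jZ_L·tanβl) = 226 − j5.3 Ω
Γ_s = (Z_in − Z_s)/(Z_in + Z_s) = (151 − j5.3)/(301 − j5.3), |Γ_s| = 0.502
VSWR = (1 + |Γ_s|)/(1 − |Γ_s|)

VSWR ≈ 3.01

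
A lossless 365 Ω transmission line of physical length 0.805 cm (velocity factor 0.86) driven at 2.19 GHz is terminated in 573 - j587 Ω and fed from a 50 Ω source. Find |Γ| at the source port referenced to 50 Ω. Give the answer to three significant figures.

λ = v/f = 0.86·c / 2.19 GHz = 0.118 m
βl = 2π·l/λ = 2π × 0.0683 = 24.6°
tan(βl) = 0.458
Z_in = Z_0·(Z_L + jZ_0·tanβl)/(Z_0 + jZ_L·tanβl) = 196 − j323 Ω
Γ_s = (Z_in − Z_s)/(Z_in + Z_s) = (146 − j323)/(246 − j323), |Γ_s| = 0.873

|Γ| ≈ 0.873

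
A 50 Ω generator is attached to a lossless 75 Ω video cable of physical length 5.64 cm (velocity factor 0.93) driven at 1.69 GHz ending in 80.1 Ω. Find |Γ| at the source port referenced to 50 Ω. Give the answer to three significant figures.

|Γ| ≈ 0.19

λ = v/f = 0.93·c / 1.69 GHz = 0.165 m
βl = 2π·l/λ = 2π × 0.342 = 123°
tan(βl) = -1.54
Z_in = Z_0·(Z_L + jZ_0·tanβl)/(Z_0 + jZ_L·tanβl) = 72.9 + j4.38 Ω
Γ_s = (Z_in − Z_s)/(Z_in + Z_s) = (22.9 + j4.38)/(123 + j4.38), |Γ_s| = 0.19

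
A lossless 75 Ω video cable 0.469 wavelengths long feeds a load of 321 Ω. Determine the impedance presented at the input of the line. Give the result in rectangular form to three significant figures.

βl = 2π × 0.469 = 169°
tan(βl) = tan(169°) = -0.197
Z_in = Z_0·(Z_L + jZ_0·tanβl)/(Z_0 + jZ_L·tanβl)
     = 75·(321 − j14.8)/(75 − j63.3)

Z_in ≈ 195 + j150 Ω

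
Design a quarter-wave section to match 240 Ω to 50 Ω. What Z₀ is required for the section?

Z_qwt = √(Z_0·R_L) = √(50 × 240) = √12000

Z_qwt ≈ 110 Ω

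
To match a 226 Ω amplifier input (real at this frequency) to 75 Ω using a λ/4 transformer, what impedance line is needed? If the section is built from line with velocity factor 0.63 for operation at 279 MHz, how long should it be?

Z_qwt ≈ 130 Ω; length ≈ 16.9 cm

Z_qwt = √(Z_0·R_L) = √(75 × 226) = √16950
λ = 0.63·c/f = 0.677 m, so l = λ/4 = 0.169 m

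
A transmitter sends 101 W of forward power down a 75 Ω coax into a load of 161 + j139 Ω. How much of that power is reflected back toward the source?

P_reflected ≈ 36 W

|Γ| = |(86 + j139)/(236 + j139)| = 0.597
|Γ|² = 0.356
P_refl = |Γ|²·P_inc = 36 W, P_del = (1 − |Γ|²)·P_inc = 65 W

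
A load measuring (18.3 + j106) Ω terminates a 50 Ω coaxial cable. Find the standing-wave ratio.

VSWR ≈ 15.3

Γ = (Z_L − Z_0)/(Z_L + Z_0) = (-31.7 + j106)/(68.3 + j106)
|Γ| = 111/126 = 0.877
VSWR = (1 + |Γ|)/(1 − |Γ|) = 1.88/0.123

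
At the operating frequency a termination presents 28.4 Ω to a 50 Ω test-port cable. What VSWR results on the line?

VSWR ≈ 1.76

Γ = (28.4 − 50)/(28.4 + 50) = -0.276
VSWR = (1 + 0.276)/(1 − 0.276)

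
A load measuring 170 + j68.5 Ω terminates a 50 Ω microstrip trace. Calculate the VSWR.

Γ = (Z_L − Z_0)/(Z_L + Z_0) = (120 + j68.5)/(220 + j68.5)
|Γ| = 138/230 = 0.6
VSWR = (1 + |Γ|)/(1 − |Γ|) = 1.6/0.4

VSWR ≈ 4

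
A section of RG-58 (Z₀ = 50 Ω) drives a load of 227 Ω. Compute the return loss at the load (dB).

Γ = (227 − 50)/(227 + 50) = 0.639
RL = −20·log₁₀|Γ| = −20·log₁₀(0.639)

RL ≈ 3.89 dB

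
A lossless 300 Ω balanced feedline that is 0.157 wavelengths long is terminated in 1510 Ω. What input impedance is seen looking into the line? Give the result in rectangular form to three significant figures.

Z_in ≈ 84.2 − j187 Ω

βl = 2π × 0.157 = 56.5°
tan(βl) = tan(56.5°) = 1.51
Z_in = Z_0·(Z_L + jZ_0·tanβl)/(Z_0 + jZ_L·tanβl)
     = 300·(1510 + j454)/(300 + j2280)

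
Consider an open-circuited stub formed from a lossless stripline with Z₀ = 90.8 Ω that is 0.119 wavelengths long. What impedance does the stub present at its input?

βl = 2π × 0.119 = 42.8°
tan(βl) = 0.927
For an open-circuited stub, Z_in = −jZ_0·cot(βl) = −jZ_0/tan(βl)

Z_in ≈ −j97.9 Ω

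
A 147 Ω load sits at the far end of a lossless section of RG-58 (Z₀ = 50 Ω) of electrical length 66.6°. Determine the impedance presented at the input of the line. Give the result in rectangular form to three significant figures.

tan(βl) = tan(66.6°) = 2.31
Z_in = Z_0·(Z_L + jZ_0·tanβl)/(Z_0 + jZ_L·tanβl)
     = 50·(147 + j116)/(50 + j340)

Z_in ≈ 19.8 − j18.7 Ω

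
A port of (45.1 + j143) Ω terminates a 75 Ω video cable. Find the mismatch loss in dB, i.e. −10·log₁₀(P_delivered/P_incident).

Γ = (-29.9 + j143)/(120.1 + j143), |Γ| = 0.782
|Γ|² = 0.612, so P_del/P_inc = 1 − |Γ|² = 0.388
ML = −10·log₁₀(1 − |Γ|²)

mismatch loss ≈ 4.11 dB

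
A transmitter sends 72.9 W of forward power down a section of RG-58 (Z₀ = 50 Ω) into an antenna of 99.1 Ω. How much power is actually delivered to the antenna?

P_delivered ≈ 65 W

Γ = (99.1 − 50)/(99.1 + 50) = 0.329
|Γ|² = 0.108
P_refl = |Γ|²·P_inc = 7.91 W, P_del = (1 − |Γ|²)·P_inc = 65 W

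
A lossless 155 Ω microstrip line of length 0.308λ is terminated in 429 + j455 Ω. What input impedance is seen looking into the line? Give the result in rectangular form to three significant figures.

Z_in ≈ 26.3 + j27.6 Ω

βl = 2π × 0.308 = 111°
tan(βl) = tan(111°) = -2.62
Z_in = Z_0·(Z_L + jZ_0·tanβl)/(Z_0 + jZ_L·tanβl)
     = 155·(429 + j48.7)/(1350 − j1120)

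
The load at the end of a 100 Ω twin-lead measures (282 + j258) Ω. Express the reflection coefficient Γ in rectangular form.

Γ ≈ 0.64 + j0.243

Γ = (Z_L − Z_0)/(Z_L + Z_0) = (182 + j258)/(382 + j258)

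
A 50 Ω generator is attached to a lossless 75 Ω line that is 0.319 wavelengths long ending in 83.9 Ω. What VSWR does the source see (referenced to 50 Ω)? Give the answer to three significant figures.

βl = 2π × 0.319 = 115°
tan(βl) = -2.16
Z_in = Z_0·(Z_L + jZ_0·tanβl)/(Z_0 + jZ_L·tanβl) = 69.5 + j5.96 Ω
Γ_s = (Z_in − Z_s)/(Z_in + Z_s) = (19.5 + j5.96)/(120 + j5.96), |Γ_s| = 0.17
VSWR = (1 + |Γ_s|)/(1 − |Γ_s|)

VSWR ≈ 1.41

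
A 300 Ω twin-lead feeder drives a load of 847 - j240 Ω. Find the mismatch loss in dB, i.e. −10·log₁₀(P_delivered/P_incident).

Γ = (547 − j240)/(1147 − j240), |Γ| = 0.51
|Γ|² = 0.26, so P_del/P_inc = 1 − |Γ|² = 0.74
ML = −10·log₁₀(1 − |Γ|²)

mismatch loss ≈ 1.31 dB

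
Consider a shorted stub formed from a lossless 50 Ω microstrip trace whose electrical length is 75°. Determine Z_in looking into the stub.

Z_in ≈ +j187 Ω

tan(βl) = 3.73
For a shorted stub, Z_in = jZ_0·tan(βl)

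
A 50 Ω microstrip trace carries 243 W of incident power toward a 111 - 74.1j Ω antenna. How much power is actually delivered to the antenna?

|Γ| = |(61 − j74.1)/(161 − j74.1)| = 0.542
|Γ|² = 0.293
P_refl = |Γ|²·P_inc = 71.3 W, P_del = (1 − |Γ|²)·P_inc = 172 W

P_delivered ≈ 172 W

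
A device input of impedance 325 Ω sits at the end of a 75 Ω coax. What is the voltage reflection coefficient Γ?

Γ = 0.625

Γ = (Z_L − Z_0)/(Z_L + Z_0) = (325 − 75)/(325 + 75) = 250/400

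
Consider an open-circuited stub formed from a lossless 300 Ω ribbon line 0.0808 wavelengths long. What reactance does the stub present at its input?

X_in ≈ -539 Ω (capacitive)

βl = 2π × 0.0808 = 29.1°
tan(βl) = 0.556
For an open-circuited stub, Z_in = −jZ_0·cot(βl) = −jZ_0/tan(βl)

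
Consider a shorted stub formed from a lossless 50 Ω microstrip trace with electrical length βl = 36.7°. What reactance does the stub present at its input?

tan(βl) = 0.745
For a shorted stub, Z_in = jZ_0·tan(βl)

X_in ≈ 37.3 Ω (inductive)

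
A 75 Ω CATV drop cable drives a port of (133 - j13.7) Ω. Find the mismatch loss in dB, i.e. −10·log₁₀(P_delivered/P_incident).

mismatch loss ≈ 0.37 dB

Γ = (58 − j13.7)/(208 − j13.7), |Γ| = 0.286
|Γ|² = 0.0817, so P_del/P_inc = 1 − |Γ|² = 0.918
ML = −10·log₁₀(1 − |Γ|²)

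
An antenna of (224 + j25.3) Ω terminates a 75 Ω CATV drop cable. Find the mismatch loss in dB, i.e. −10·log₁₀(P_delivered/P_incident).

mismatch loss ≈ 1.27 dB

Γ = (149 + j25.3)/(299 + j25.3), |Γ| = 0.504
|Γ|² = 0.254, so P_del/P_inc = 1 − |Γ|² = 0.746
ML = −10·log₁₀(1 − |Γ|²)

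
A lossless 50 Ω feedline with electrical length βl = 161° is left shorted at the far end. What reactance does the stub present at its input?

tan(βl) = -0.344
For a shorted stub, Z_in = jZ_0·tan(βl)

X_in ≈ -17.2 Ω (capacitive)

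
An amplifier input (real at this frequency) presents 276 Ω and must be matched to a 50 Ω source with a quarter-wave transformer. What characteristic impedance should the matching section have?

Z_qwt = √(Z_0·R_L) = √(50 × 276) = √13800

Z_qwt ≈ 117 Ω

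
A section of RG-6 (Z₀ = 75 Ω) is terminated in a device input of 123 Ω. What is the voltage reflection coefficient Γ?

Γ = 0.242

Γ = (Z_L − Z_0)/(Z_L + Z_0) = (123 − 75)/(123 + 75) = 48/198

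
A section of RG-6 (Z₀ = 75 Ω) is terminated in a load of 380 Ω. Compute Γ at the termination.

Γ = 0.67

Γ = (Z_L − Z_0)/(Z_L + Z_0) = (380 − 75)/(380 + 75) = 305/455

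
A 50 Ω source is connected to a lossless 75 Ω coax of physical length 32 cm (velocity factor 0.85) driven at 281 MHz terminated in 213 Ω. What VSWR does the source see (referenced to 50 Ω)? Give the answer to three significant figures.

VSWR ≈ 2.82

λ = v/f = 0.85·c / 281 MHz = 0.907 m
βl = 2π·l/λ = 2π × 0.353 = 127°
tan(βl) = -1.33
Z_in = Z_0·(Z_L + jZ_0·tanβl)/(Z_0 + jZ_L·tanβl) = 38.6 + j46.2 Ω
Γ_s = (Z_in − Z_s)/(Z_in + Z_s) = (-11.4 + j46.2)/(88.6 + j46.2), |Γ_s| = 0.476
VSWR = (1 + |Γ_s|)/(1 − |Γ_s|)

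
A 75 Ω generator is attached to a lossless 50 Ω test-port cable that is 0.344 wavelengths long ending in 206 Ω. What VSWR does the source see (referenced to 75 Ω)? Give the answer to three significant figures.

βl = 2π × 0.344 = 124°
tan(βl) = -1.49
Z_in = Z_0·(Z_L + jZ_0·tanβl)/(Z_0 + jZ_L·tanβl) = 17.1 + j30.7 Ω
Γ_s = (Z_in − Z_s)/(Z_in + Z_s) = (-57.9 + j30.7)/(92.1 + j30.7), |Γ_s| = 0.675
VSWR = (1 + |Γ_s|)/(1 − |Γ_s|)

VSWR ≈ 5.15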